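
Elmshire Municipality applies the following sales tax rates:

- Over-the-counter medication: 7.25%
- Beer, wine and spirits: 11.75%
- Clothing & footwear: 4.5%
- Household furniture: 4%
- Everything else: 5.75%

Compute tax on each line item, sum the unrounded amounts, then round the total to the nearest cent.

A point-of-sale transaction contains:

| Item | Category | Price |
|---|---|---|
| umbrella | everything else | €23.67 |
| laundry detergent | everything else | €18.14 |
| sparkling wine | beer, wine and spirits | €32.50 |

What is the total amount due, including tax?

€80.53

Umbrella €23.67: everything else → 5.75% → €1.361025
Laundry detergent €18.14: everything else → 5.75% → €1.04305
Sparkling wine €32.50: beer, wine and spirits → 11.75% → €3.81875
Subtotal = €74.31; unrounded tax = €6.222825 → €6.22; total due = €80.53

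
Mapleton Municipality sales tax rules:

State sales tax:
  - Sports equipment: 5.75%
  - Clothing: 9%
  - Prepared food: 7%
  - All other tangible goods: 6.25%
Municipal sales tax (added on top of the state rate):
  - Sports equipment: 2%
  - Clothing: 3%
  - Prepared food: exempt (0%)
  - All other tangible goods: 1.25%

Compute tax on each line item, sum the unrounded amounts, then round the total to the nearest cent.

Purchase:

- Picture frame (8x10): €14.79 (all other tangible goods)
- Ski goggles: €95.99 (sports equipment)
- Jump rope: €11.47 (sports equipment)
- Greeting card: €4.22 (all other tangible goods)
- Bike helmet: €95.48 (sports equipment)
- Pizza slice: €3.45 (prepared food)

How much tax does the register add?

Picture frame (8x10) €14.79: all other tangible goods → 6.25% + 1.25% municipal = 7.5% → €1.10925
Ski goggles €95.99: sports equipment → 5.75% + 2% municipal = 7.75% → €7.439225
Jump rope €11.47: sports equipment → 5.75% + 2% municipal = 7.75% → €0.888925
Greeting card €4.22: all other tangible goods → 6.25% + 1.25% municipal = 7.5% → €0.3165
Bike helmet €95.48: sports equipment → 5.75% + 2% municipal = 7.75% → €7.3997
Pizza slice €3.45: prepared food → 7% + 0% municipal = 7% → €0.2415
Unrounded tax sum = €17.3951 → €17.40

€17.40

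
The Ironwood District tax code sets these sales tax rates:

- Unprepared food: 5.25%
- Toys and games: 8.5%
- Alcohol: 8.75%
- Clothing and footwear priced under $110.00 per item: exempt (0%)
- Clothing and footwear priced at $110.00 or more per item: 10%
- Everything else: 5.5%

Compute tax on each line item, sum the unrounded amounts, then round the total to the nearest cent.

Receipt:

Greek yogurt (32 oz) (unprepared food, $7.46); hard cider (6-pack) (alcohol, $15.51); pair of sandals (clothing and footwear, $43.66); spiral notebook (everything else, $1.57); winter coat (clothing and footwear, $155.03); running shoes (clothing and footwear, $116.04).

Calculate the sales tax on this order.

Greek yogurt (32 oz) $7.46: unprepared food → 5.25% → $0.39165
Hard cider (6-pack) $15.51: alcohol → 8.75% → $1.357125
Pair of sandals $43.66: clothing and footwear, under $110.00 → 0% → $0.00
Spiral notebook $1.57: everything else → 5.5% → $0.08635
Winter coat $155.03: clothing and footwear, $110.00 or more → 10% → $15.503
Running shoes $116.04: clothing and footwear, $110.00 or more → 10% → $11.604
Unrounded tax sum = $28.942125 → $28.94

$28.94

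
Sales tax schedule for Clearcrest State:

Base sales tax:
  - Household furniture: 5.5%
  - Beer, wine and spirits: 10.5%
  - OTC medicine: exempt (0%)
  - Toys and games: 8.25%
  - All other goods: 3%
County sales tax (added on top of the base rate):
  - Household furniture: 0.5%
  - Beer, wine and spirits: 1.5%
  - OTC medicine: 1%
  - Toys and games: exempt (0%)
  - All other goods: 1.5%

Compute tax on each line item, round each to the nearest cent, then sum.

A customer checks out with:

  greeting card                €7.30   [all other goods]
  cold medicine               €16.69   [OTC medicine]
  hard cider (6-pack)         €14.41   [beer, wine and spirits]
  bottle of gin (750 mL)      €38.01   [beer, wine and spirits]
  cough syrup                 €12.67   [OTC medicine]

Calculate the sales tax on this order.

Greeting card €7.30: all other goods → 3% + 1.5% county = 4.5% → €0.33
Cold medicine €16.69: OTC medicine → 0% + 1% county = 1% → €0.17
Hard cider (6-pack) €14.41: beer, wine and spirits → 10.5% + 1.5% county = 12% → €1.73
Bottle of gin (750 mL) €38.01: beer, wine and spirits → 10.5% + 1.5% county = 12% → €4.56
Cough syrup €12.67: OTC medicine → 0% + 1% county = 1% → €0.13
Total tax = €0.33 + €0.17 + €1.73 + €4.56 + €0.13 = €6.92

€6.92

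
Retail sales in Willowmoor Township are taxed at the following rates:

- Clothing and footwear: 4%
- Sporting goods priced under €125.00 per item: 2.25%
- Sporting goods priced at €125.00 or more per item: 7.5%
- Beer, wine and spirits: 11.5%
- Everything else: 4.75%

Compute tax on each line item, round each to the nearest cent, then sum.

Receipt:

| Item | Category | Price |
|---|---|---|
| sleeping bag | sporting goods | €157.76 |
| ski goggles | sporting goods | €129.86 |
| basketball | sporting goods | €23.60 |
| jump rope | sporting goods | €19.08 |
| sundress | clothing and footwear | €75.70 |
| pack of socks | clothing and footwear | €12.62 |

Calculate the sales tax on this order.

€26.06

Sleeping bag €157.76: sporting goods, €125.00 or more → 7.5% → €11.83
Ski goggles €129.86: sporting goods, €125.00 or more → 7.5% → €9.74
Basketball €23.60: sporting goods, under €125.00 → 2.25% → €0.53
Jump rope €19.08: sporting goods, under €125.00 → 2.25% → €0.43
Sundress €75.70: clothing and footwear → 4% → €3.03
Pack of socks €12.62: clothing and footwear → 4% → €0.50
Total tax = €11.83 + €9.74 + €0.53 + €0.43 + €3.03 + €0.50 = €26.06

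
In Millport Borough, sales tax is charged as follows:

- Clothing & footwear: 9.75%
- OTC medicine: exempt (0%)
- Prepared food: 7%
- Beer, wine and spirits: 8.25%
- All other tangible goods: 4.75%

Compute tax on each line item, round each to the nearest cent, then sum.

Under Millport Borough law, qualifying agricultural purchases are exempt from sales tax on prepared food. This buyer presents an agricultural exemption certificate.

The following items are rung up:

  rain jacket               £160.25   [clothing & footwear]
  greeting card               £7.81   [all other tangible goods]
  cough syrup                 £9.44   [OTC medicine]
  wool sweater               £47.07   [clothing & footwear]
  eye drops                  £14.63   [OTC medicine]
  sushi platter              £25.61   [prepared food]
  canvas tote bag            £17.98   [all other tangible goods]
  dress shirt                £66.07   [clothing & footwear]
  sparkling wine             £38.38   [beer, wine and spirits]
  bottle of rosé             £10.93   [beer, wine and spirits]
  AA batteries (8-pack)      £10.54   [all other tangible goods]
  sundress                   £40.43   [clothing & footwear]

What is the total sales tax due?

Rain jacket £160.25: clothing & footwear → 9.75% → £15.62
Greeting card £7.81: all other tangible goods → 4.75% → £0.37
Cough syrup £9.44: OTC medicine → 0% → £0.00
Wool sweater £47.07: clothing & footwear → 9.75% → £4.59
Eye drops £14.63: OTC medicine → 0% → £0.00
Sushi platter £25.61: prepared food, buyer-exempt → 0% → £0.00
Canvas tote bag £17.98: all other tangible goods → 4.75% → £0.85
Dress shirt £66.07: clothing & footwear → 9.75% → £6.44
Sparkling wine £38.38: beer, wine and spirits → 8.25% → £3.17
Bottle of rosé £10.93: beer, wine and spirits → 8.25% → £0.90
AA batteries (8-pack) £10.54: all other tangible goods → 4.75% → £0.50
Sundress £40.43: clothing & footwear → 9.75% → £3.94
Total tax = £15.62 + £0.37 + £4.59 + £0.85 + £6.44 + £3.17 + £0.90 + £0.50 + £3.94 = £36.38

£36.38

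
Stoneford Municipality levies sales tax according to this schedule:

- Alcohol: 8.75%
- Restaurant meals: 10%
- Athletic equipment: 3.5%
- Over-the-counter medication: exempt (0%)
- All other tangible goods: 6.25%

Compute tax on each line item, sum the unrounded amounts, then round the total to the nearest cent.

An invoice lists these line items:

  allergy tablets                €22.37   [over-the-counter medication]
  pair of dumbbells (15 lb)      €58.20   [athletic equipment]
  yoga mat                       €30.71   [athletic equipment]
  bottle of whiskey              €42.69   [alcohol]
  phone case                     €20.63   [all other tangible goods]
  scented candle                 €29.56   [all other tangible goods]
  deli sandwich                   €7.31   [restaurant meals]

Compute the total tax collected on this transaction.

Allergy tablets €22.37: over-the-counter medication → 0% → €0.00
Pair of dumbbells (15 lb) €58.20: athletic equipment → 3.5% → €2.037
Yoga mat €30.71: athletic equipment → 3.5% → €1.07485
Bottle of whiskey €42.69: alcohol → 8.75% → €3.735375
Phone case €20.63: all other tangible goods → 6.25% → €1.289375
Scented candle €29.56: all other tangible goods → 6.25% → €1.8475
Deli sandwich €7.31: restaurant meals → 10% → €0.731
Unrounded tax sum = €10.7151 → €10.72

€10.72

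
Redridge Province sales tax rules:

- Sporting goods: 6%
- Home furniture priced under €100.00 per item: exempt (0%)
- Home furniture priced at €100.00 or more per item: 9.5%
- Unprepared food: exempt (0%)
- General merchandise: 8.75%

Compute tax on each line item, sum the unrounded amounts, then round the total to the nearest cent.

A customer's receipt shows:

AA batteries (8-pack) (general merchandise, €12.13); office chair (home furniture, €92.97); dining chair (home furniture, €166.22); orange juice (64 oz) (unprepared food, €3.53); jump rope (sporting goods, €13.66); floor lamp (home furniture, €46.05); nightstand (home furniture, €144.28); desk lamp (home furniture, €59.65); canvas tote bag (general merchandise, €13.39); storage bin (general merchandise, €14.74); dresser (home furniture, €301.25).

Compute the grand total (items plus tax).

AA batteries (8-pack) €12.13: general merchandise → 8.75% → €1.061375
Office chair €92.97: home furniture, under €100.00 → 0% → €0.00
Dining chair €166.22: home furniture, €100.00 or more → 9.5% → €15.7909
Orange juice (64 oz) €3.53: unprepared food → 0% → €0.00
Jump rope €13.66: sporting goods → 6% → €0.8196
Floor lamp €46.05: home furniture, under €100.00 → 0% → €0.00
Nightstand €144.28: home furniture, €100.00 or more → 9.5% → €13.7066
Desk lamp €59.65: home furniture, under €100.00 → 0% → €0.00
Canvas tote bag €13.39: general merchandise → 8.75% → €1.171625
Storage bin €14.74: general merchandise → 8.75% → €1.28975
Dresser €301.25: home furniture, €100.00 or more → 9.5% → €28.61875
Subtotal = €867.87; unrounded tax = €62.4586 → €62.46; total due = €930.33

€930.33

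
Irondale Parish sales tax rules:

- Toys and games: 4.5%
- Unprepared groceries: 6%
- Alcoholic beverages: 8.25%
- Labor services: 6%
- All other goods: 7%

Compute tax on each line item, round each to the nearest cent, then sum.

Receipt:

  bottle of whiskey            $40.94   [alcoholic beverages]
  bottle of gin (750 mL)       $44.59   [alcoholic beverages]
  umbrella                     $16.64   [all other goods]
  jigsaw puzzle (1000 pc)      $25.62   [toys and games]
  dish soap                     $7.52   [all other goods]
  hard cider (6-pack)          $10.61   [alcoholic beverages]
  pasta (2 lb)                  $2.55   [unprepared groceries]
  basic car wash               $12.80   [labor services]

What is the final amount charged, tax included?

$172.97

Bottle of whiskey $40.94: alcoholic beverages → 8.25% → $3.38
Bottle of gin (750 mL) $44.59: alcoholic beverages → 8.25% → $3.68
Umbrella $16.64: all other goods → 7% → $1.16
Jigsaw puzzle (1000 pc) $25.62: toys and games → 4.5% → $1.15
Dish soap $7.52: all other goods → 7% → $0.53
Hard cider (6-pack) $10.61: alcoholic beverages → 8.25% → $0.88
Pasta (2 lb) $2.55: unprepared groceries → 6% → $0.15
Basic car wash $12.80: labor services → 6% → $0.77
Subtotal = $161.27; tax = $11.70; total due = $172.97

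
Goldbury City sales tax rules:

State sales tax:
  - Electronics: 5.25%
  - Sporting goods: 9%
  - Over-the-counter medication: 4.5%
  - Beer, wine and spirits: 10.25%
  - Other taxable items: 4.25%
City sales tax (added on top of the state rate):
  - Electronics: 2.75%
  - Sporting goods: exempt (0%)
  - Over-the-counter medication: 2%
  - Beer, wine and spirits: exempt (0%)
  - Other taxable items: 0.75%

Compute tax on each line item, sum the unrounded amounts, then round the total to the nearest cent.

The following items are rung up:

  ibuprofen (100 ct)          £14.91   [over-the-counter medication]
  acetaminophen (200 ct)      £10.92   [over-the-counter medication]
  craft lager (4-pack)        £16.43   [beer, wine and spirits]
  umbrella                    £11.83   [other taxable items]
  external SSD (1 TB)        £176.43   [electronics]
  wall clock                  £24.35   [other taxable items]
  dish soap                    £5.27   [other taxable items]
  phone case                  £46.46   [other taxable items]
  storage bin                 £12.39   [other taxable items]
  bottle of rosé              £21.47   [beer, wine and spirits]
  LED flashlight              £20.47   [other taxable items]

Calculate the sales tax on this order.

£25.72

Ibuprofen (100 ct) £14.91: over-the-counter medication → 4.5% + 2% city = 6.5% → £0.96915
Acetaminophen (200 ct) £10.92: over-the-counter medication → 4.5% + 2% city = 6.5% → £0.7098
Craft lager (4-pack) £16.43: beer, wine and spirits → 10.25% + 0% city = 10.25% → £1.684075
Umbrella £11.83: other taxable items → 4.25% + 0.75% city = 5% → £0.5915
External SSD (1 TB) £176.43: electronics → 5.25% + 2.75% city = 8% → £14.1144
Wall clock £24.35: other taxable items → 4.25% + 0.75% city = 5% → £1.2175
Dish soap £5.27: other taxable items → 4.25% + 0.75% city = 5% → £0.2635
Phone case £46.46: other taxable items → 4.25% + 0.75% city = 5% → £2.323
Storage bin £12.39: other taxable items → 4.25% + 0.75% city = 5% → £0.6195
Bottle of rosé £21.47: beer, wine and spirits → 10.25% + 0% city = 10.25% → £2.200675
LED flashlight £20.47: other taxable items → 4.25% + 0.75% city = 5% → £1.0235
Unrounded tax sum = £25.7166 → £25.72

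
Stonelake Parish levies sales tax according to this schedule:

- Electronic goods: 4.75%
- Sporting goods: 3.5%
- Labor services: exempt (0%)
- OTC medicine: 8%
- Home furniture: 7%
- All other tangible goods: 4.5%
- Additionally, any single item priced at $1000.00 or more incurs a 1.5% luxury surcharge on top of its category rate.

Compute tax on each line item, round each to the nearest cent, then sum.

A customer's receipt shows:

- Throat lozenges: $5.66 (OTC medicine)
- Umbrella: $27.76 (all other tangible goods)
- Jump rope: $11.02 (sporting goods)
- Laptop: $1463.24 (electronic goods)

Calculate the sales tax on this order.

Throat lozenges $5.66: OTC medicine → 8% → $0.45
Umbrella $27.76: all other tangible goods → 4.5% → $1.25
Jump rope $11.02: sporting goods → 3.5% → $0.39
Laptop $1463.24: electronic goods → 4.75% + 1.5% surcharge = 6.25% → $91.45
Total tax = $0.45 + $1.25 + $0.39 + $91.45 = $93.54

$93.54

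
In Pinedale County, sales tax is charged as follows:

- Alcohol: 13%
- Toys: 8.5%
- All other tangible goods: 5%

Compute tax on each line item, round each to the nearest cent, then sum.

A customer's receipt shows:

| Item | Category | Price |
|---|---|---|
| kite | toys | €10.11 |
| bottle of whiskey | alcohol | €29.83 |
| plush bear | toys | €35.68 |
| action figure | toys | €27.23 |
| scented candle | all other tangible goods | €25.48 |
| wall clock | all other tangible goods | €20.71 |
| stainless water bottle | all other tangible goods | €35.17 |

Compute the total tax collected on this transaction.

€14.15

Kite €10.11: toys → 8.5% → €0.86
Bottle of whiskey €29.83: alcohol → 13% → €3.88
Plush bear €35.68: toys → 8.5% → €3.03
Action figure €27.23: toys → 8.5% → €2.31
Scented candle €25.48: all other tangible goods → 5% → €1.27
Wall clock €20.71: all other tangible goods → 5% → €1.04
Stainless water bottle €35.17: all other tangible goods → 5% → €1.76
Total tax = €0.86 + €3.88 + €3.03 + €2.31 + €1.27 + €1.04 + €1.76 = €14.15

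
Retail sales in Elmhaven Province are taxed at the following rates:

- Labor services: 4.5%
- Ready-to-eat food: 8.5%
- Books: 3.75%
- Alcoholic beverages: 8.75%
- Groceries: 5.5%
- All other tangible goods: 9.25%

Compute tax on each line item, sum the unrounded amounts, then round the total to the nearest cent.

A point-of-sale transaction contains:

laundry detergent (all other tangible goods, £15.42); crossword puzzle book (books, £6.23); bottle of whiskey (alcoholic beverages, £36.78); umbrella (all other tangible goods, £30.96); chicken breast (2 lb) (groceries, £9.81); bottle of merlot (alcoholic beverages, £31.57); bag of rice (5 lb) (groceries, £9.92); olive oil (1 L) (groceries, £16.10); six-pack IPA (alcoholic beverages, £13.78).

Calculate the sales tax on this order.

£13.68

Laundry detergent £15.42: all other tangible goods → 9.25% → £1.42635
Crossword puzzle book £6.23: books → 3.75% → £0.233625
Bottle of whiskey £36.78: alcoholic beverages → 8.75% → £3.21825
Umbrella £30.96: all other tangible goods → 9.25% → £2.8638
Chicken breast (2 lb) £9.81: groceries → 5.5% → £0.53955
Bottle of merlot £31.57: alcoholic beverages → 8.75% → £2.762375
Bag of rice (5 lb) £9.92: groceries → 5.5% → £0.5456
Olive oil (1 L) £16.10: groceries → 5.5% → £0.8855
Six-pack IPA £13.78: alcoholic beverages → 8.75% → £1.20575
Unrounded tax sum = £13.6808 → £13.68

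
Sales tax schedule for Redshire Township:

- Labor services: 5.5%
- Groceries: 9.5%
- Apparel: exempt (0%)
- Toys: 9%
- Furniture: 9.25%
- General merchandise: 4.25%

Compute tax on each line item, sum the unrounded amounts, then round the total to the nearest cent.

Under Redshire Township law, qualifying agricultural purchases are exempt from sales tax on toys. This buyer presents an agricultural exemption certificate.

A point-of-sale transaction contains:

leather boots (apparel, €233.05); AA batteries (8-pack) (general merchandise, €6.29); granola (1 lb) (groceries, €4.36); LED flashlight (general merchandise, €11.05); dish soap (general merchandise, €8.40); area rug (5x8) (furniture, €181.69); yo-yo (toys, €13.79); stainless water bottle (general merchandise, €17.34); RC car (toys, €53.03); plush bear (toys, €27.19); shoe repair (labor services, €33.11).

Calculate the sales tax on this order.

Leather boots €233.05: apparel → 0% → €0.00
AA batteries (8-pack) €6.29: general merchandise → 4.25% → €0.267325
Granola (1 lb) €4.36: groceries → 9.5% → €0.4142
LED flashlight €11.05: general merchandise → 4.25% → €0.469625
Dish soap €8.40: general merchandise → 4.25% → €0.357
Area rug (5x8) €181.69: furniture → 9.25% → €16.806325
Yo-yo €13.79: toys, buyer-exempt → 0% → €0.00
Stainless water bottle €17.34: general merchandise → 4.25% → €0.73695
RC car €53.03: toys, buyer-exempt → 0% → €0.00
Plush bear €27.19: toys, buyer-exempt → 0% → €0.00
Shoe repair €33.11: labor services → 5.5% → €1.82105
Unrounded tax sum = €20.872475 → €20.87

€20.87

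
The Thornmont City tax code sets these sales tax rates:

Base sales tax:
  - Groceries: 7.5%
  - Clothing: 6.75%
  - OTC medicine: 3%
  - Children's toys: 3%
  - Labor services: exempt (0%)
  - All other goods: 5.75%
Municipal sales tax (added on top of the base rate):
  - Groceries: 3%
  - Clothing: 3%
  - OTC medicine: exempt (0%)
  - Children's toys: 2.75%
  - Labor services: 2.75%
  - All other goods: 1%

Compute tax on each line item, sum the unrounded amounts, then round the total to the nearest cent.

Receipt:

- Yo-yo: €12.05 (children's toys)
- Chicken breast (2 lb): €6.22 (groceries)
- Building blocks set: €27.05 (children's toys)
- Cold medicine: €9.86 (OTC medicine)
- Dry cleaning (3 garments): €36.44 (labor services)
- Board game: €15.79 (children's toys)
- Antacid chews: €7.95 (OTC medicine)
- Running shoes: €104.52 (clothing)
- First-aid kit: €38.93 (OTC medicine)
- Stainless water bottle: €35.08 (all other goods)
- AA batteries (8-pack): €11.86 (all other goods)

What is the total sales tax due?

Yo-yo €12.05: children's toys → 3% + 2.75% municipal = 5.75% → €0.692875
Chicken breast (2 lb) €6.22: groceries → 7.5% + 3% municipal = 10.5% → €0.6531
Building blocks set €27.05: children's toys → 3% + 2.75% municipal = 5.75% → €1.555375
Cold medicine €9.86: OTC medicine → 3% + 0% municipal = 3% → €0.2958
Dry cleaning (3 garments) €36.44: labor services → 0% + 2.75% municipal = 2.75% → €1.0021
Board game €15.79: children's toys → 3% + 2.75% municipal = 5.75% → €0.907925
Antacid chews €7.95: OTC medicine → 3% + 0% municipal = 3% → €0.2385
Running shoes €104.52: clothing → 6.75% + 3% municipal = 9.75% → €10.1907
First-aid kit €38.93: OTC medicine → 3% + 0% municipal = 3% → €1.1679
Stainless water bottle €35.08: all other goods → 5.75% + 1% municipal = 6.75% → €2.3679
AA batteries (8-pack) €11.86: all other goods → 5.75% + 1% municipal = 6.75% → €0.80055
Unrounded tax sum = €19.872725 → €19.87

€19.87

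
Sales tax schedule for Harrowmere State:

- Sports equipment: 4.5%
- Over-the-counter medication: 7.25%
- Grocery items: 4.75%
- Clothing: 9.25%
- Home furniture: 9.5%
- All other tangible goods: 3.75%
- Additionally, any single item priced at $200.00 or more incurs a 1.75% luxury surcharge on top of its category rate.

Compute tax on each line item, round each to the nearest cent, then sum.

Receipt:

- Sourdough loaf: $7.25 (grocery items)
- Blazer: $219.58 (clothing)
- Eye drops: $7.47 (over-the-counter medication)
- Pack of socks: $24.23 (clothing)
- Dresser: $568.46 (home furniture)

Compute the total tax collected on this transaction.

Sourdough loaf $7.25: grocery items → 4.75% → $0.34
Blazer $219.58: clothing → 9.25% + 1.75% surcharge = 11% → $24.15
Eye drops $7.47: over-the-counter medication → 7.25% → $0.54
Pack of socks $24.23: clothing → 9.25% → $2.24
Dresser $568.46: home furniture → 9.5% + 1.75% surcharge = 11.25% → $63.95
Total tax = $0.34 + $24.15 + $0.54 + $2.24 + $63.95 = $91.22

$91.22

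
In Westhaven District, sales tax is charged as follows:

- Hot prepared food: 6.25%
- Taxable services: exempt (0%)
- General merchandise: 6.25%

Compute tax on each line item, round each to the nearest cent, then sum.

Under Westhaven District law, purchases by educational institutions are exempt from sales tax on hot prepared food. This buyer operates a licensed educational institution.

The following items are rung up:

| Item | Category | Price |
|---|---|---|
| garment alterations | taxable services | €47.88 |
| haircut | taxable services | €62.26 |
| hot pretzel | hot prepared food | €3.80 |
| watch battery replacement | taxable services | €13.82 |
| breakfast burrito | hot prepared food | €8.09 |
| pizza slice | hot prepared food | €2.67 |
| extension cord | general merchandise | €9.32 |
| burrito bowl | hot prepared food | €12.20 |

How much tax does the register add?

Garment alterations €47.88: taxable services → 0% → €0.00
Haircut €62.26: taxable services → 0% → €0.00
Hot pretzel €3.80: hot prepared food, buyer-exempt → 0% → €0.00
Watch battery replacement €13.82: taxable services → 0% → €0.00
Breakfast burrito €8.09: hot prepared food, buyer-exempt → 0% → €0.00
Pizza slice €2.67: hot prepared food, buyer-exempt → 0% → €0.00
Extension cord €9.32: general merchandise → 6.25% → €0.58
Burrito bowl €12.20: hot prepared food, buyer-exempt → 0% → €0.00
Total tax = €0.58

€0.58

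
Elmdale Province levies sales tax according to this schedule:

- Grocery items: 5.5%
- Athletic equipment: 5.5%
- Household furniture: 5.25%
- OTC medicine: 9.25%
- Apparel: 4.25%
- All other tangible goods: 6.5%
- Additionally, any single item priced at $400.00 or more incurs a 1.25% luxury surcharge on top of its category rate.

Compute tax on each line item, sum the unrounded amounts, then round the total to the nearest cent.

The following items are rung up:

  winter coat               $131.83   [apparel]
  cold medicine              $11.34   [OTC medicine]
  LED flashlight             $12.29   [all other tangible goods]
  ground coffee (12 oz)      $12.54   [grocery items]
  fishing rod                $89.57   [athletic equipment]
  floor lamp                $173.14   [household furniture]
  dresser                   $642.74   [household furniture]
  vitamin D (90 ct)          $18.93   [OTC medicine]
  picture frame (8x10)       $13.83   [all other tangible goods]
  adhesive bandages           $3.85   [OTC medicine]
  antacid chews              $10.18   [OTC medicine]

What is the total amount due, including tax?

$1188.12

Winter coat $131.83: apparel → 4.25% → $5.602775
Cold medicine $11.34: OTC medicine → 9.25% → $1.04895
LED flashlight $12.29: all other tangible goods → 6.5% → $0.79885
Ground coffee (12 oz) $12.54: grocery items → 5.5% → $0.6897
Fishing rod $89.57: athletic equipment → 5.5% → $4.92635
Floor lamp $173.14: household furniture → 5.25% → $9.08985
Dresser $642.74: household furniture → 5.25% + 1.25% surcharge = 6.5% → $41.7781
Vitamin D (90 ct) $18.93: OTC medicine → 9.25% → $1.751025
Picture frame (8x10) $13.83: all other tangible goods → 6.5% → $0.89895
Adhesive bandages $3.85: OTC medicine → 9.25% → $0.356125
Antacid chews $10.18: OTC medicine → 9.25% → $0.94165
Subtotal = $1120.24; unrounded tax = $67.882325 → $67.88; total due = $1188.12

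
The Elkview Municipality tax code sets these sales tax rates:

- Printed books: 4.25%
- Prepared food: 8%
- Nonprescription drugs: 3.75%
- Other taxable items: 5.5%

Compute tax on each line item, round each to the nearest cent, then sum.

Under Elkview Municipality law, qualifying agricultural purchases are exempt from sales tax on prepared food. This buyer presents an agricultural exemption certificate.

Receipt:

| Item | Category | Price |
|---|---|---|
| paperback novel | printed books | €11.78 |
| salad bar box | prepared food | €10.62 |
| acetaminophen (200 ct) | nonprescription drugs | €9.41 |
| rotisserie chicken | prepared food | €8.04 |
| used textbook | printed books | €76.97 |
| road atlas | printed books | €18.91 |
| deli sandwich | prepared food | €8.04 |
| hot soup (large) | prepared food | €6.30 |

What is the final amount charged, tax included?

Paperback novel €11.78: printed books → 4.25% → €0.50
Salad bar box €10.62: prepared food, buyer-exempt → 0% → €0.00
Acetaminophen (200 ct) €9.41: nonprescription drugs → 3.75% → €0.35
Rotisserie chicken €8.04: prepared food, buyer-exempt → 0% → €0.00
Used textbook €76.97: printed books → 4.25% → €3.27
Road atlas €18.91: printed books → 4.25% → €0.80
Deli sandwich €8.04: prepared food, buyer-exempt → 0% → €0.00
Hot soup (large) €6.30: prepared food, buyer-exempt → 0% → €0.00
Subtotal = €150.07; tax = €4.92; total due = €154.99

€154.99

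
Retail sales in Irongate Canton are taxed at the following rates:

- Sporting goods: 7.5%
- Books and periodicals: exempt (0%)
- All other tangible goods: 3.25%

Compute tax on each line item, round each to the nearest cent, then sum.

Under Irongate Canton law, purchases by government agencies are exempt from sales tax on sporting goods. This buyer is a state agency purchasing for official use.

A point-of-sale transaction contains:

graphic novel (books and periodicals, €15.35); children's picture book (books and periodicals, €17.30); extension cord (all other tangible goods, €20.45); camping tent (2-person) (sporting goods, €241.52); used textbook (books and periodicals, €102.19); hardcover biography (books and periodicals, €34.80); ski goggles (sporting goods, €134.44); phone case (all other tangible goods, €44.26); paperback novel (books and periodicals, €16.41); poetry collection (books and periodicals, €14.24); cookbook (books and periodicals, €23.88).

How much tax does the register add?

€2.10

Graphic novel €15.35: books and periodicals → 0% → €0.00
Children's picture book €17.30: books and periodicals → 0% → €0.00
Extension cord €20.45: all other tangible goods → 3.25% → €0.66
Camping tent (2-person) €241.52: sporting goods, buyer-exempt → 0% → €0.00
Used textbook €102.19: books and periodicals → 0% → €0.00
Hardcover biography €34.80: books and periodicals → 0% → €0.00
Ski goggles €134.44: sporting goods, buyer-exempt → 0% → €0.00
Phone case €44.26: all other tangible goods → 3.25% → €1.44
Paperback novel €16.41: books and periodicals → 0% → €0.00
Poetry collection €14.24: books and periodicals → 0% → €0.00
Cookbook €23.88: books and periodicals → 0% → €0.00
Total tax = €0.66 + €1.44 = €2.10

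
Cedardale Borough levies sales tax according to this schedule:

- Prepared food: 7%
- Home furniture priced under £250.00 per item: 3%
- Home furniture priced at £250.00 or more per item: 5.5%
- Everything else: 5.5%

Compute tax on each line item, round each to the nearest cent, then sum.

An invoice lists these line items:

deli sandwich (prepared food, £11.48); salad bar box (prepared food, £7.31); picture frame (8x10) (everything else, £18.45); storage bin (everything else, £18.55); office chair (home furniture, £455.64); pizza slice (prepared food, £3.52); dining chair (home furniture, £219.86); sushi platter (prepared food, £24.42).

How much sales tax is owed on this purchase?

Deli sandwich £11.48: prepared food → 7% → £0.80
Salad bar box £7.31: prepared food → 7% → £0.51
Picture frame (8x10) £18.45: everything else → 5.5% → £1.01
Storage bin £18.55: everything else → 5.5% → £1.02
Office chair £455.64: home furniture, £250.00 or more → 5.5% → £25.06
Pizza slice £3.52: prepared food → 7% → £0.25
Dining chair £219.86: home furniture, under £250.00 → 3% → £6.60
Sushi platter £24.42: prepared food → 7% → £1.71
Total tax = £0.80 + £0.51 + £1.01 + £1.02 + £25.06 + £0.25 + £6.60 + £1.71 = £36.96

£36.96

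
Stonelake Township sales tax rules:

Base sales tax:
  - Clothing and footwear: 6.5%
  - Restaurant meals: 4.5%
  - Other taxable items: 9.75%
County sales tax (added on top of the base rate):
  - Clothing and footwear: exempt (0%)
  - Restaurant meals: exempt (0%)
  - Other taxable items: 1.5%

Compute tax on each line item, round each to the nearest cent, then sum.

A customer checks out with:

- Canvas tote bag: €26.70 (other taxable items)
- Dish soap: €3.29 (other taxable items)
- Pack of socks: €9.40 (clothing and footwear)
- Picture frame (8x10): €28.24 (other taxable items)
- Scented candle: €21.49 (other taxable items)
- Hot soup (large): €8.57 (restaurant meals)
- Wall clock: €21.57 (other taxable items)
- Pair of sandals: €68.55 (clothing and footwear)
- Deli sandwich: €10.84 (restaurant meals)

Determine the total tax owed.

€17.35

Canvas tote bag €26.70: other taxable items → 9.75% + 1.5% county = 11.25% → €3.00
Dish soap €3.29: other taxable items → 9.75% + 1.5% county = 11.25% → €0.37
Pack of socks €9.40: clothing and footwear → 6.5% + 0% county = 6.5% → €0.61
Picture frame (8x10) €28.24: other taxable items → 9.75% + 1.5% county = 11.25% → €3.18
Scented candle €21.49: other taxable items → 9.75% + 1.5% county = 11.25% → €2.42
Hot soup (large) €8.57: restaurant meals → 4.5% + 0% county = 4.5% → €0.39
Wall clock €21.57: other taxable items → 9.75% + 1.5% county = 11.25% → €2.43
Pair of sandals €68.55: clothing and footwear → 6.5% + 0% county = 6.5% → €4.46
Deli sandwich €10.84: restaurant meals → 4.5% + 0% county = 4.5% → €0.49
Total tax = €3.00 + €0.37 + €0.61 + €3.18 + €2.42 + €0.39 + €2.43 + €4.46 + €0.49 = €17.35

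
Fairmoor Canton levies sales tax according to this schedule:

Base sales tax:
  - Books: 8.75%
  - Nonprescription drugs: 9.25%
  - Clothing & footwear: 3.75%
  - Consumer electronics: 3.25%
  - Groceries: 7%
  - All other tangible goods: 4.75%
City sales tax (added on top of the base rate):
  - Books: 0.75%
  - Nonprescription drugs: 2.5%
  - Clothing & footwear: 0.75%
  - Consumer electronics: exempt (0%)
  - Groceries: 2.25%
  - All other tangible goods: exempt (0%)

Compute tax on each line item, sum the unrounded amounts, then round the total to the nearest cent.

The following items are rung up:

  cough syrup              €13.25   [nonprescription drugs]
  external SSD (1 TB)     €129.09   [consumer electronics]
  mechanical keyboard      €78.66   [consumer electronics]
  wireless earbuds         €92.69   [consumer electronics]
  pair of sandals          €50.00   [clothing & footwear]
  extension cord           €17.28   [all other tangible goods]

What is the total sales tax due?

Cough syrup €13.25: nonprescription drugs → 9.25% + 2.5% city = 11.75% → €1.556875
External SSD (1 TB) €129.09: consumer electronics → 3.25% + 0% city = 3.25% → €4.195425
Mechanical keyboard €78.66: consumer electronics → 3.25% + 0% city = 3.25% → €2.55645
Wireless earbuds €92.69: consumer electronics → 3.25% + 0% city = 3.25% → €3.012425
Pair of sandals €50.00: clothing & footwear → 3.75% + 0.75% city = 4.5% → €2.25
Extension cord €17.28: all other tangible goods → 4.75% + 0% city = 4.75% → €0.8208
Unrounded tax sum = €14.391975 → €14.39

€14.39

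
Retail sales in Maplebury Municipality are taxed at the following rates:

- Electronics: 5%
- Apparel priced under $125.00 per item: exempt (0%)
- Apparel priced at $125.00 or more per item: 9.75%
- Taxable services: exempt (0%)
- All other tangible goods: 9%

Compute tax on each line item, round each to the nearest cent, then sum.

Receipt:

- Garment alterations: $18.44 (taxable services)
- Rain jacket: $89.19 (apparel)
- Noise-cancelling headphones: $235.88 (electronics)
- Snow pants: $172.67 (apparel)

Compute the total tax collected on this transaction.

Garment alterations $18.44: taxable services → 0% → $0.00
Rain jacket $89.19: apparel, under $125.00 → 0% → $0.00
Noise-cancelling headphones $235.88: electronics → 5% → $11.79
Snow pants $172.67: apparel, $125.00 or more → 9.75% → $16.84
Total tax = $11.79 + $16.84 = $28.63

$28.63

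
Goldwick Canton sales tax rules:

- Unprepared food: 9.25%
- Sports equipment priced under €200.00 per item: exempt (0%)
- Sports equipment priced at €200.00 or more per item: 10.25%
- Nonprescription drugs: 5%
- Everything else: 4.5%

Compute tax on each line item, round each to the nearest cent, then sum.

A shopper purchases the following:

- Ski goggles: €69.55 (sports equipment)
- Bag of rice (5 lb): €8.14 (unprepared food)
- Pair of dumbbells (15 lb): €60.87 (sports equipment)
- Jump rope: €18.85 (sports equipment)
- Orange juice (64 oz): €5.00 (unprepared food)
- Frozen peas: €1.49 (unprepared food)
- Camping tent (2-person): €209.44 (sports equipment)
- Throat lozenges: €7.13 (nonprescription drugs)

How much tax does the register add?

€23.18

Ski goggles €69.55: sports equipment, under €200.00 → 0% → €0.00
Bag of rice (5 lb) €8.14: unprepared food → 9.25% → €0.75
Pair of dumbbells (15 lb) €60.87: sports equipment, under €200.00 → 0% → €0.00
Jump rope €18.85: sports equipment, under €200.00 → 0% → €0.00
Orange juice (64 oz) €5.00: unprepared food → 9.25% → €0.46
Frozen peas €1.49: unprepared food → 9.25% → €0.14
Camping tent (2-person) €209.44: sports equipment, €200.00 or more → 10.25% → €21.47
Throat lozenges €7.13: nonprescription drugs → 5% → €0.36
Total tax = €0.75 + €0.46 + €0.14 + €21.47 + €0.36 = €23.18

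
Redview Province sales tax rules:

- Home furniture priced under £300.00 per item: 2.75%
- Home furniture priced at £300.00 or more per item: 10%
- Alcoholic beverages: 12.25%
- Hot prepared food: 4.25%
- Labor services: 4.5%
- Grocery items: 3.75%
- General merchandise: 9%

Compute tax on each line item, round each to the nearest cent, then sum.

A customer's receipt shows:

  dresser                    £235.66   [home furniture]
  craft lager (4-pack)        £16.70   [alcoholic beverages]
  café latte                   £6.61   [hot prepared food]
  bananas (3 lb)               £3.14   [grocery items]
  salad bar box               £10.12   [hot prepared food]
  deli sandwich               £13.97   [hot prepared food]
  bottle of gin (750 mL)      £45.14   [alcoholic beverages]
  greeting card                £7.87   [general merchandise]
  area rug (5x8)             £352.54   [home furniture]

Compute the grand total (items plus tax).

Dresser £235.66: home furniture, under £300.00 → 2.75% → £6.48
Craft lager (4-pack) £16.70: alcoholic beverages → 12.25% → £2.05
Café latte £6.61: hot prepared food → 4.25% → £0.28
Bananas (3 lb) £3.14: grocery items → 3.75% → £0.12
Salad bar box £10.12: hot prepared food → 4.25% → £0.43
Deli sandwich £13.97: hot prepared food → 4.25% → £0.59
Bottle of gin (750 mL) £45.14: alcoholic beverages → 12.25% → £5.53
Greeting card £7.87: general merchandise → 9% → £0.71
Area rug (5x8) £352.54: home furniture, £300.00 or more → 10% → £35.25
Subtotal = £691.75; tax = £51.44; total due = £743.19

£743.19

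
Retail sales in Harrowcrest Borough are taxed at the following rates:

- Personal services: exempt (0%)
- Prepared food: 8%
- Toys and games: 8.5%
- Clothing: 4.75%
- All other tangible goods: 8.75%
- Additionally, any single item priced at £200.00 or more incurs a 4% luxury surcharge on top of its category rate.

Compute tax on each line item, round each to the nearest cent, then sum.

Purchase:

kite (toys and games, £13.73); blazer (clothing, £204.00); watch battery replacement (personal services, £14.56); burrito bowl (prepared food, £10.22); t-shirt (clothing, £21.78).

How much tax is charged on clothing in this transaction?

Blazer £204.00: clothing → 4.75% + 4% surcharge = 8.75% → £17.85
T-shirt £21.78: clothing → 4.75% → £1.03
Tax on clothing = £17.85 + £1.03 = £18.88

£18.88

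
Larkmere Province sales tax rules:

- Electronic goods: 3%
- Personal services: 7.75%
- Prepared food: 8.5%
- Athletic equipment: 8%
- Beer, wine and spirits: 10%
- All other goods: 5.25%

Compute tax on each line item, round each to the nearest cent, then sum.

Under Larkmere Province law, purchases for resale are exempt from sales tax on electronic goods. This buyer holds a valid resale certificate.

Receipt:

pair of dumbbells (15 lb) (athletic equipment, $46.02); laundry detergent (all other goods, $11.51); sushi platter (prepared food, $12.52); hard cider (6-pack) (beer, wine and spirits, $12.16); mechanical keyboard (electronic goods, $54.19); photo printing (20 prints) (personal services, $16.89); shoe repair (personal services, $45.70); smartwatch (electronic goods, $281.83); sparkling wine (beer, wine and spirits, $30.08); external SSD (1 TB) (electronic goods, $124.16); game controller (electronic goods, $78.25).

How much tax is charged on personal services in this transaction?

$4.85

Photo printing (20 prints) $16.89: personal services → 7.75% → $1.31
Shoe repair $45.70: personal services → 7.75% → $3.54
Tax on personal services = $1.31 + $3.54 = $4.85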